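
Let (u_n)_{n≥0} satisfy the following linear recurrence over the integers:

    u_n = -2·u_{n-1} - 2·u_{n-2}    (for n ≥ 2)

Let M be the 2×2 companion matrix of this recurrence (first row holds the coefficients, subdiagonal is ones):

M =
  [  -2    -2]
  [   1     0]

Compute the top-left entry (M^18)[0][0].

(M^18)[0][0] is the top entry after applying M 18 times to the unit state (1, 0). Equivalently it is h_{19} for the auxiliary sequence (h_n) obeying the same recurrence with h_1 = 1 and h_i = 0 for 0 ≤ i < 1:
h_2 = -2·1 + -2·0 = -2
h_3 = -2·-2 + -2·1 = 2
h_4 = -2·2 + -2·-2 = 0
h_5 = -2·0 + -2·2 = -4
h_6 = -2·-4 + -2·0 = 8
h_7 = -2·8 + -2·-4 = -8
h_8 = -2·-8 + -2·8 = 0
h_9 = -2·0 + -2·-8 = 16
h_10 = -2·16 + -2·0 = -32
h_11 = -2·-32 + -2·16 = 32
h_12 = -2·32 + -2·-32 = 0
h_13 = -2·0 + -2·32 = -64
h_14 = -2·-64 + -2·0 = 128
h_15 = -2·128 + -2·-64 = -128
h_16 = -2·-128 + -2·128 = 0
h_17 = -2·0 + -2·-128 = 256
h_18 = -2·256 + -2·0 = -512
h_19 = -2·-512 + -2·256 = 512

512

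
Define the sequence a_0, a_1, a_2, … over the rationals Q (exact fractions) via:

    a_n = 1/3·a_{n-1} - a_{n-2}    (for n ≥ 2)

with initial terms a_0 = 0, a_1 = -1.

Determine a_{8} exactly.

a_2 = 1/3·-1 + -1·0 = -1/3
a_3 = 1/3·-1/3 + -1·-1 = 8/9
a_4 = 1/3·8/9 + -1·-1/3 = 17/27
a_5 = 1/3·17/27 + -1·8/9 = -55/81
a_6 = 1/3·-55/81 + -1·17/27 = -208/243
a_7 = 1/3·-208/243 + -1·-55/81 = 287/729
a_8 = 1/3·287/729 + -1·-208/243 = 2159/2187

2159/2187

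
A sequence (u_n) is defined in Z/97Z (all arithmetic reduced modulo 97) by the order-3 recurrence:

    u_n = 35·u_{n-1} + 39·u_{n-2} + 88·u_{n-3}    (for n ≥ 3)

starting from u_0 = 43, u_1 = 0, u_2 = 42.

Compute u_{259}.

u_3 = 35·42 + 39·0 + 88·43 = 16
u_4 = 35·16 + 39·42 + 88·0 = 64
u_5 = 35·64 + 39·16 + 88·42 = 61
u_6 = 35·61 + 39·64 + 88·16 = 25
u_7 = 35·25 + 39·61 + 88·64 = 59
u_8 = 35·59 + 39·25 + 88·61 = 66
u_9 = 35·66 + 39·59 + 88·25 = 21
u_10 = 35·21 + 39·66 + 88·59 = 62
u_11 = 35·62 + 39·21 + 88·66 = 67
u_12 = 35·67 + 39·62 + 88·21 = 15
u_13 = 35·15 + 39·67 + 88·62 = 58
u_14 = 35·58 + 39·15 + 88·67 = 72
u_15 = 35·72 + 39·58 + 88·15 = 88
u_16 = 35·88 + 39·72 + 88·58 = 31
u_17 = 35·31 + 39·88 + 88·72 = 86
u_18 = 35·86 + 39·31 + 88·88 = 32
u_19 = 35·32 + 39·86 + 88·31 = 24
u_20 = 35·24 + 39·32 + 88·86 = 53
u_21 = 35·53 + 39·24 + 88·32 = 78
u_22 = 35·78 + 39·53 + 88·24 = 22
u_23 = 35·22 + 39·78 + 88·53 = 37
u_24 = 35·37 + 39·22 + 88·78 = 93
u_25 = 35·93 + 39·37 + 88·22 = 38
u_26 = 35·38 + 39·93 + 88·37 = 65
u_27 = 35·65 + 39·38 + 88·93 = 10
u_28 = 35·10 + 39·65 + 88·38 = 21
u_29 = 35·21 + 39·10 + 88·65 = 55
u_30 = 35·55 + 39·21 + 88·10 = 35
u_31 = 35·35 + 39·55 + 88·21 = 77
u_32 = 35·77 + 39·35 + 88·55 = 73
u_33 = 35·73 + 39·77 + 88·35 = 5
u_34 = 35·5 + 39·73 + 88·77 = 1
u_35 = 35·1 + 39·5 + 88·73 = 58
u_36 = 35·58 + 39·1 + 88·5 = 84
u_37 = 35·84 + 39·58 + 88·1 = 52
u_38 = 35·52 + 39·84 + 88·58 = 15
u_39 = 35·15 + 39·52 + 88·84 = 51
u_40 = 35·51 + 39·15 + 88·52 = 59
u_41 = 35·59 + 39·51 + 88·15 = 39
u_42 = 35·39 + 39·59 + 88·51 = 6
u_43 = 35·6 + 39·39 + 88·59 = 36
u_44 = 35·36 + 39·6 + 88·39 = 76
u_45 = 35·76 + 39·36 + 88·6 = 33
u_46 = 35·33 + 39·76 + 88·36 = 12
u_47 = 35·12 + 39·33 + 88·76 = 53
u_48 = 35·53 + 39·12 + 88·33 = 86
u_49 = 35·86 + 39·53 + 88·12 = 22
u_50 = 35·22 + 39·86 + 88·53 = 58
u_51 = 35·58 + 39·22 + 88·86 = 77
u_52 = 35·77 + 39·58 + 88·22 = 6
u_53 = 35·6 + 39·77 + 88·58 = 72
u_54 = 35·72 + 39·6 + 88·77 = 24
u_55 = 35·24 + 39·72 + 88·6 = 5
u_56 = 35·5 + 39·24 + 88·72 = 75
u_57 = 35·75 + 39·5 + 88·24 = 82
u_58 = 35·82 + 39·75 + 88·5 = 27
u_59 = 35·27 + 39·82 + 88·75 = 73
u_60 = 35·73 + 39·27 + 88·82 = 57
u_61 = 35·57 + 39·73 + 88·27 = 40
u_62 = 35·40 + 39·57 + 88·73 = 56
u_63 = 35·56 + 39·40 + 88·57 = 0
u_64 = 35·0 + 39·56 + 88·40 = 78
u_65 = 35·78 + 39·0 + 88·56 = 92
u_66 = 35·92 + 39·78 + 88·0 = 54
u_67 = 35·54 + 39·92 + 88·78 = 23
u_68 = 35·23 + 39·54 + 88·92 = 46
u_69 = 35·46 + 39·23 + 88·54 = 81
u_70 = 35·81 + 39·46 + 88·23 = 57
u_71 = 35·57 + 39·81 + 88·46 = 84
u_72 = 35·84 + 39·57 + 88·81 = 69
u_73 = 35·69 + 39·84 + 88·57 = 37
u_74 = 35·37 + 39·69 + 88·84 = 29
u_75 = 35·29 + 39·37 + 88·69 = 91
u_76 = 35·91 + 39·29 + 88·37 = 6
u_77 = 35·6 + 39·91 + 88·29 = 6
u_78 = 35·6 + 39·6 + 88·91 = 13
u_79 = 35·13 + 39·6 + 88·6 = 53
u_80 = 35·53 + 39·13 + 88·6 = 77
u_81 = 35·77 + 39·53 + 88·13 = 86
u_82 = 35·86 + 39·77 + 88·53 = 7
u_83 = 35·7 + 39·86 + 88·77 = 93
u_84 = 35·93 + 39·7 + 88·86 = 38
u_85 = 35·38 + 39·93 + 88·7 = 44
u_86 = 35·44 + 39·38 + 88·93 = 51
u_87 = 35·51 + 39·44 + 88·38 = 55
u_88 = 35·55 + 39·51 + 88·44 = 26
u_89 = 35·26 + 39·55 + 88·51 = 74
u_90 = 35·74 + 39·26 + 88·55 = 5
u_91 = 35·5 + 39·74 + 88·26 = 14
u_92 = 35·14 + 39·5 + 88·74 = 19
u_93 = 35·19 + 39·14 + 88·5 = 2
u_94 = 35·2 + 39·19 + 88·14 = 6
u_95 = 35·6 + 39·2 + 88·19 = 20
u_96 = 35·20 + 39·6 + 88·2 = 43
u_97 = 35·43 + 39·20 + 88·6 = 0
u_98 = 35·0 + 39·43 + 88·20 = 42
(u_96, u_97, u_98) = (43, 0, 42) = (u_0, u_1, u_2), so the sequence has period 96.
259 ≡ 67 (mod 96), hence u_259 = u_67 = 23.

23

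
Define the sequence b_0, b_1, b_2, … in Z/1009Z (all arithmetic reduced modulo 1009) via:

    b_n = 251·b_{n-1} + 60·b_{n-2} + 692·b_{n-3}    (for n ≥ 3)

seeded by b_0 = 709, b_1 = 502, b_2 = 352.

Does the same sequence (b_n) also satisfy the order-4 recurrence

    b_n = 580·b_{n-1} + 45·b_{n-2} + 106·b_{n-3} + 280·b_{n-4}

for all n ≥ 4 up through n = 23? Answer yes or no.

Terms b_0..b_23: 709, 502, 352, 673, 639, 393, 326, 716, 29, 374, 821, 365, 119, 375, 695, 809, 768, 813, 753, 381, 134, 422, 248, 694
n=4: candidate gives 44, actual b_4 = 639 ✗

no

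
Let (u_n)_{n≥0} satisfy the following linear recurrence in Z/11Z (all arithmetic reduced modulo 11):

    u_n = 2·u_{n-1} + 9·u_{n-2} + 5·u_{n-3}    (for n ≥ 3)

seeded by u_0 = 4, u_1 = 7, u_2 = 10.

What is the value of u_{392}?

8

u_3 = 2·10 + 9·7 + 5·4 = 4
u_4 = 2·4 + 9·10 + 5·7 = 1
u_5 = 2·1 + 9·4 + 5·10 = 0
u_6 = 2·0 + 9·1 + 5·4 = 7
u_7 = 2·7 + 9·0 + 5·1 = 8
u_8 = 2·8 + 9·7 + 5·0 = 2
Continuing the recurrence:
  u_9 = 1;  u_10 = 5;  u_11 = 7;  u_12 = 9;  u_13 = 7;  u_14 = 9
  u_15 = 5;  u_16 = 5;  u_17 = 1;  u_18 = 6;  u_19 = 2;  u_20 = 8
  u_21 = 9;  u_22 = 1;  u_23 = 2;  u_24 = 3;  u_25 = 7;  u_26 = 7
  u_27 = 4;  u_28 = 7;  u_29 = 8;  u_30 = 0;  u_31 = 8;  u_32 = 1
  u_33 = 8;  u_34 = 10;  u_35 = 9;  u_36 = 5;  u_37 = 9;  u_38 = 9
  u_39 = 3;  u_40 = 0;  u_41 = 6;  u_42 = 5;  u_43 = 9;  u_44 = 5
  u_45 = 6;  u_46 = 3;  u_47 = 8;  u_48 = 7;  u_49 = 2;  u_50 = 8
  u_51 = 3;  u_52 = 0;  u_53 = 1;  u_54 = 6;  u_55 = 10;  u_56 = 2
  u_57 = 3;  u_58 = 8;  u_59 = 9;  u_60 = 6;  u_61 = 1;  u_62 = 2
  u_63 = 10;  u_64 = 10;  u_65 = 10;  u_66 = 6;  u_67 = 9;  u_68 = 1
  u_69 = 3;  u_70 = 5;  u_71 = 9;  u_72 = 1;  u_73 = 9;  u_74 = 6
  u_75 = 10;  u_76 = 9;  u_77 = 6;  u_78 = 0;  u_79 = 0;  u_80 = 8
  u_81 = 5;  u_82 = 5;  u_83 = 7;  u_84 = 7;  u_85 = 3;  u_86 = 5
  u_87 = 6;  u_88 = 6;  u_89 = 3;  u_90 = 2;  u_91 = 6;  u_92 = 1
  u_93 = 0;  u_94 = 6;  u_95 = 6;  u_96 = 0;  u_97 = 7;  u_98 = 0
  u_99 = 8;  u_100 = 7;  u_101 = 9;  u_102 = 0;  u_103 = 6;  u_104 = 2
  u_105 = 3;  u_106 = 10;  u_107 = 2;  u_108 = 10;  u_109 = 0;  u_110 = 1
  u_111 = 8;  u_112 = 3;  u_113 = 6;  u_114 = 2;  u_115 = 7;  u_116 = 7
  u_117 = 10;  u_118 = 8;  u_119 = 9;  u_120 = 8;  u_121 = 5;  u_122 = 6
  u_123 = 9;  u_124 = 9;  u_125 = 8;  u_126 = 10;  u_127 = 5;  u_128 = 8
  u_129 = 1;  u_130 = 0;  u_131 = 5;  u_132 = 4;  u_133 = 9;  u_134 = 2
  u_135 = 6;  u_136 = 9;  u_137 = 5;  u_138 = 0;  u_139 = 2;  u_140 = 7
  u_141 = 10;  u_142 = 5;  u_143 = 3;  u_144 = 2;  u_145 = 1;  u_146 = 2
  u_147 = 1;  u_148 = 3;  u_149 = 3;  u_150 = 5;  u_151 = 8;  u_152 = 10
  u_153 = 7;  u_154 = 1;  u_155 = 5;  u_156 = 10;  u_157 = 4;  u_158 = 2
  u_159 = 2;  u_160 = 9;  u_161 = 2;  u_162 = 7;  u_163 = 0;  u_164 = 7
  u_165 = 5;  u_166 = 7;  u_167 = 6;  u_168 = 1;  u_169 = 3;  u_170 = 1
  u_171 = 1;  u_172 = 4;  u_173 = 0;  u_174 = 8;  u_175 = 3;  u_176 = 1
  u_177 = 3;  u_178 = 8;  u_179 = 4;  u_180 = 7;  u_181 = 2;  u_182 = 10
  u_183 = 7;  u_184 = 4;  u_185 = 0;  u_186 = 5;  u_187 = 8;  u_188 = 6
  u_189 = 10;  u_190 = 4;  u_191 = 7;  u_192 = 1;  u_193 = 8;  u_194 = 5
  u_195 = 10;  u_196 = 6;  u_197 = 6;  u_198 = 6;  u_199 = 8;  u_200 = 1
  u_201 = 5;  u_202 = 4;  u_203 = 3;  u_204 = 1;  u_205 = 5;  u_206 = 1
  u_207 = 8;  u_208 = 6;  u_209 = 1;  u_210 = 8;  u_211 = 0;  u_212 = 0
  u_213 = 7;  u_214 = 3;  u_215 = 3;  u_216 = 2;  u_217 = 2;  u_218 = 4
  u_219 = 3;  u_220 = 8;  u_221 = 8;  u_222 = 4;  u_223 = 10;  u_224 = 8
  u_225 = 5;  u_226 = 0;  u_227 = 8;  u_228 = 8;  u_229 = 0;  u_230 = 2
  u_231 = 0;  u_232 = 7;  u_233 = 2;  u_234 = 1;  u_235 = 0;  u_236 = 8
  u_237 = 10;  u_238 = 4;  u_239 = 6;  u_240 = 10;  u_241 = 6;  u_242 = 0
  u_243 = 5;  u_244 = 7;  u_245 = 4;  u_246 = 8;  u_247 = 10;  u_248 = 2
  u_249 = 2;  u_250 = 6;  u_251 = 7;  u_252 = 1;  u_253 = 7;  u_254 = 3
  u_255 = 8;  u_256 = 1;  u_257 = 1;  u_258 = 7;  u_259 = 6;  u_260 = 3
  u_261 = 7;  u_262 = 5;  u_263 = 0;  u_264 = 3;  u_265 = 9;  u_266 = 1
  u_267 = 10;  u_268 = 8;  u_269 = 1;  u_270 = 3;  u_271 = 0;  u_272 = 10
  u_273 = 2;  u_274 = 6;  u_275 = 3;  u_276 = 4;  u_277 = 10;  u_278 = 5
  u_279 = 10;  u_280 = 5;  u_281 = 4;  u_282 = 4;  u_283 = 3;  u_284 = 7
  u_285 = 6;  u_286 = 2;  u_287 = 5;  u_288 = 3;  u_289 = 6;  u_290 = 9
  u_291 = 10;  u_292 = 10;  u_293 = 1;  u_294 = 10;  u_295 = 2;  u_296 = 0
  u_297 = 2;  u_298 = 3;  u_299 = 2;  u_300 = 8;  u_301 = 5;  u_302 = 4
  u_303 = 5;  u_304 = 5;  u_305 = 9;  u_306 = 0;  u_307 = 7;  u_308 = 4
  u_309 = 5;  u_310 = 4;  u_311 = 7;  u_312 = 9;  u_313 = 2;  u_314 = 10
  u_315 = 6;  u_316 = 2;  u_317 = 9;  u_318 = 0;  u_319 = 3;  u_320 = 7
  u_321 = 8;  u_322 = 6;  u_323 = 9;  u_324 = 2;  u_325 = 5;  u_326 = 7
  u_327 = 3;  u_328 = 6;  u_329 = 8;  u_330 = 8;  u_331 = 8;  u_332 = 7
  u_333 = 5;  u_334 = 3;  u_335 = 9;  u_336 = 4;  u_337 = 5;  u_338 = 3
  u_339 = 5;  u_340 = 7;  u_341 = 8;  u_342 = 5;  u_343 = 7;  u_344 = 0
  u_345 = 0;  u_346 = 2;  u_347 = 4;  u_348 = 4;  u_349 = 10;  u_350 = 10
  u_351 = 9;  u_352 = 4;  u_353 = 7;  u_354 = 7;  u_355 = 9;  u_356 = 6
  u_357 = 7;  u_358 = 3;  u_359 = 0;  u_360 = 7;  u_361 = 7;  u_362 = 0
  u_363 = 10;  u_364 = 0;  u_365 = 2;  u_366 = 10;  u_367 = 5;  u_368 = 0
  u_369 = 7;  u_370 = 6;  u_371 = 9;  u_372 = 8;  u_373 = 6;  u_374 = 8
  u_375 = 0;  u_376 = 3;  u_377 = 2;  u_378 = 9;  u_379 = 7;  u_380 = 6
  u_381 = 10;  u_382 = 10;  u_383 = 8;  u_384 = 2;  u_385 = 5;  u_386 = 2
  u_387 = 4;  u_388 = 7;  u_389 = 5;  u_390 = 5
u_391 = 2·5 + 9·5 + 5·7 = 2
u_392 = 2·2 + 9·5 + 5·5 = 8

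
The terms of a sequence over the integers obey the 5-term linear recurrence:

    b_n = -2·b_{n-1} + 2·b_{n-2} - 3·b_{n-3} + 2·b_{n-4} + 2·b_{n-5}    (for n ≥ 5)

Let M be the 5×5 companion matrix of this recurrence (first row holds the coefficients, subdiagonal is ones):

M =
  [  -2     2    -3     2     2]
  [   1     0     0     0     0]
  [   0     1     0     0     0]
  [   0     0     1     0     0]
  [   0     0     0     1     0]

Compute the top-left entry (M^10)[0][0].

(M^10)[0][0] is the top entry after applying M 10 times to the unit state (1, 0, 0, 0, 0). Equivalently it is h_{14} for the auxiliary sequence (h_n) obeying the same recurrence with h_4 = 1 and h_i = 0 for 0 ≤ i < 4:
h_5 = -2·1 + 2·0 + -3·0 + 2·0 + 2·0 = -2
h_6 = -2·-2 + 2·1 + -3·0 + 2·0 + 2·0 = 6
h_7 = -2·6 + 2·-2 + -3·1 + 2·0 + 2·0 = -19
h_8 = -2·-19 + 2·6 + -3·-2 + 2·1 + 2·0 = 58
h_9 = -2·58 + 2·-19 + -3·6 + 2·-2 + 2·1 = -174
h_10 = -2·-174 + 2·58 + -3·-19 + 2·6 + 2·-2 = 529
h_11 = -2·529 + 2·-174 + -3·58 + 2·-19 + 2·6 = -1606
h_12 = -2·-1606 + 2·529 + -3·-174 + 2·58 + 2·-19 = 4870
h_13 = -2·4870 + 2·-1606 + -3·529 + 2·-174 + 2·58 = -14771
h_14 = -2·-14771 + 2·4870 + -3·-1606 + 2·529 + 2·-174 = 44810

44810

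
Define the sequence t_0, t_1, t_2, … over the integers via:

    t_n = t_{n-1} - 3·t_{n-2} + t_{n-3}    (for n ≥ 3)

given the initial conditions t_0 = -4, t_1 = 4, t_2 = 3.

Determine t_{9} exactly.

-56

t_3 = 1·3 + -3·4 + 1·-4 = -13
t_4 = 1·-13 + -3·3 + 1·4 = -18
t_5 = 1·-18 + -3·-13 + 1·3 = 24
t_6 = 1·24 + -3·-18 + 1·-13 = 65
t_7 = 1·65 + -3·24 + 1·-18 = -25
t_8 = 1·-25 + -3·65 + 1·24 = -196
t_9 = 1·-196 + -3·-25 + 1·65 = -56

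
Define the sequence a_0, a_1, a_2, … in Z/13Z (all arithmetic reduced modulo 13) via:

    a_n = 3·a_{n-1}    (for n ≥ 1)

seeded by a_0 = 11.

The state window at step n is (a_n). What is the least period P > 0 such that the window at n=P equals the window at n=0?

3

n=0: window = (11)
n=1: window = (7)
n=2: window = (8)
n=3: window = (11)
window at n=3 equals window at n=0 → period = 3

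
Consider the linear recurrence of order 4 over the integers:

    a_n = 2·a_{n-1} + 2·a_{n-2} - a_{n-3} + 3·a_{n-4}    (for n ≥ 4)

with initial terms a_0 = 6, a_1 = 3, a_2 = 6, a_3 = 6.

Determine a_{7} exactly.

717

a_4 = 2·6 + 2·6 + -1·3 + 3·6 = 39
a_5 = 2·39 + 2·6 + -1·6 + 3·3 = 93
a_6 = 2·93 + 2·39 + -1·6 + 3·6 = 276
a_7 = 2·276 + 2·93 + -1·39 + 3·6 = 717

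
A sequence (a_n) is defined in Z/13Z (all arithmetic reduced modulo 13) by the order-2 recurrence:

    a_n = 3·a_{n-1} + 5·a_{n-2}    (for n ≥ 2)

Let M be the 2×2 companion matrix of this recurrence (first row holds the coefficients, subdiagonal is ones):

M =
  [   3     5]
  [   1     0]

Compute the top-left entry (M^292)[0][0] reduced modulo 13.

(M^292)[0][0] is the top entry after applying M 292 times to the unit state (1, 0). Equivalently it is h_{293} for the auxiliary sequence (h_n) obeying the same recurrence with h_1 = 1 and h_i = 0 for 0 ≤ i < 1:
h_2 = 3·1 + 5·0 = 3
h_3 = 3·3 + 5·1 = 1
h_4 = 3·1 + 5·3 = 5
h_5 = 3·5 + 5·1 = 7
h_6 = 3·7 + 5·5 = 7
h_7 = 3·7 + 5·7 = 4
h_8 = 3·4 + 5·7 = 8
h_9 = 3·8 + 5·4 = 5
h_10 = 3·5 + 5·8 = 3
h_11 = 3·3 + 5·5 = 8
h_12 = 3·8 + 5·3 = 0
h_13 = 3·0 + 5·8 = 1
(h_12, h_13) = (0, 1) = (h_0, h_1), so the sequence has period 12.
293 ≡ 5 (mod 12), hence h_293 = h_5 = 7.

7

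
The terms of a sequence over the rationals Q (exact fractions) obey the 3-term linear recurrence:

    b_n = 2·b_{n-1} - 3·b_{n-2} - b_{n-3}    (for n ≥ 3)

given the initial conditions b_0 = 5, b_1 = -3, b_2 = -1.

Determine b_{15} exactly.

b_3 = 2·-1 + -3·-3 + -1·5 = 2
b_4 = 2·2 + -3·-1 + -1·-3 = 10
b_5 = 2·10 + -3·2 + -1·-1 = 15
b_6 = 2·15 + -3·10 + -1·2 = -2
b_7 = 2·-2 + -3·15 + -1·10 = -59
b_8 = 2·-59 + -3·-2 + -1·15 = -127
b_9 = 2·-127 + -3·-59 + -1·-2 = -75
b_10 = 2·-75 + -3·-127 + -1·-59 = 290
b_11 = 2·290 + -3·-75 + -1·-127 = 932
b_12 = 2·932 + -3·290 + -1·-75 = 1069
b_13 = 2·1069 + -3·932 + -1·290 = -948
b_14 = 2·-948 + -3·1069 + -1·932 = -6035
b_15 = 2·-6035 + -3·-948 + -1·1069 = -10295

-10295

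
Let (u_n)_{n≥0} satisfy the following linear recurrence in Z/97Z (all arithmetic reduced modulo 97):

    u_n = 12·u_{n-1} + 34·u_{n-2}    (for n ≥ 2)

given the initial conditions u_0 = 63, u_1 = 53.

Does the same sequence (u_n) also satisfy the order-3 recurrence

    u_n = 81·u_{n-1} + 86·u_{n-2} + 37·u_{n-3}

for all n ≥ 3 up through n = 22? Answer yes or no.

no

Terms u_0..u_22: 63, 53, 62, 24, 68, 80, 71, 80, 76, 43, 93, 56, 51, 91, 13, 49, 60, 58, 20, 78, 64, 25, 51
n=3: candidate gives 77, actual u_3 = 24 ✗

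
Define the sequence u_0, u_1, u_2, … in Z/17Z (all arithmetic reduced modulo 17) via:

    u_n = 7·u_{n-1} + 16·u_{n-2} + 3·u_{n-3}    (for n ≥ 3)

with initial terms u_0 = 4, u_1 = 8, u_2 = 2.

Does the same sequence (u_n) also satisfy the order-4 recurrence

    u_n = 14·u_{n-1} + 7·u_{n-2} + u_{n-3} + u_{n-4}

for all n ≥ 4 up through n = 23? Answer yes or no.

no

Terms u_0..u_23: 4, 8, 2, 1, 12, 4, 2, 12, 9, 6, 1, 11, 9, 4, 1, 13, 0, 7, 3, 14, 14, 8, 16, 10
n=4: candidate gives 6, actual u_4 = 12 ✗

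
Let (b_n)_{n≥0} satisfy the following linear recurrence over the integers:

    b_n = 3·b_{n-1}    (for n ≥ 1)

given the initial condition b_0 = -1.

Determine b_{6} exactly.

b_1 = 3·-1 = -3
b_2 = 3·-3 = -9
b_3 = 3·-9 = -27
b_4 = 3·-27 = -81
b_5 = 3·-81 = -243
b_6 = 3·-243 = -729

-729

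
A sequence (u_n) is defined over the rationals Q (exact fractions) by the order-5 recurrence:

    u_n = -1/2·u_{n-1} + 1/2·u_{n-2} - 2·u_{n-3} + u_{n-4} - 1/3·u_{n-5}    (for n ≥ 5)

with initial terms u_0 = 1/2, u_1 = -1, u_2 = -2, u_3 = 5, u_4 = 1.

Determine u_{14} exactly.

-6105409/9216

u_5 = -1/2·1 + 1/2·5 + -2·-2 + 1·-1 + -1/3·1/2 = 29/6
u_6 = -1/2·29/6 + 1/2·1 + -2·5 + 1·-2 + -1/3·-1 = -163/12
u_7 = -1/2·-163/12 + 1/2·29/6 + -2·1 + 1·5 + -1/3·-2 = 103/8
u_8 = -1/2·103/8 + 1/2·-163/12 + -2·29/6 + 1·1 + -1/3·5 = -377/16
u_9 = -1/2·-377/16 + 1/2·103/8 + -2·-163/12 + 1·29/6 + -1/3·1 = 4789/96
u_10 = -1/2·4789/96 + 1/2·-377/16 + -2·103/8 + 1·-163/12 + -1/3·29/6 = -44737/576
u_11 = -1/2·-44737/576 + 1/2·4789/96 + -2·-377/16 + 1·103/8 + -1/3·-163/12 = 16423/128
u_12 = -1/2·16423/128 + 1/2·-44737/576 + -2·4789/96 + 1·-377/16 + -1/3·103/8 = -531329/2304
u_13 = -1/2·-531329/2304 + 1/2·16423/128 + -2·-44737/576 + 1·4789/96 + -1/3·-377/16 = 602933/1536
u_14 = -1/2·602933/1536 + 1/2·-531329/2304 + -2·16423/128 + 1·-44737/576 + -1/3·4789/96 = -6105409/9216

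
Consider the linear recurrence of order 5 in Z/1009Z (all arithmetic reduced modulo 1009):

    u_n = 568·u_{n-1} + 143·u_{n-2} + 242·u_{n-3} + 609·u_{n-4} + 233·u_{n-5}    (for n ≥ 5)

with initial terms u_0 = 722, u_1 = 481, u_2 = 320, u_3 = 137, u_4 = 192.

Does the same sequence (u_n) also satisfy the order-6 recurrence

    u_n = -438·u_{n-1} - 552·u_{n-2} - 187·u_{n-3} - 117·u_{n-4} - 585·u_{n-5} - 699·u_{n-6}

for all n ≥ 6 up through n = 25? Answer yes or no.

yes

Terms u_0..u_25: 722, 481, 320, 137, 192, 293, 226, 385, 559, 636, 661, 877, 213, 693, 470, 856, 777, 908, 276, 605, 109, 772, 402, 753, 521, 553
n=6: candidate gives 226, actual u_6 = 226 ✓
n=7: candidate gives 385, actual u_7 = 385 ✓
n=8: candidate gives 559, actual u_8 = 559 ✓
n=9: candidate gives 636, actual u_9 = 636 ✓
n=10: candidate gives 661, actual u_10 = 661 ✓
n=11: candidate gives 877, actual u_11 = 877 ✓
n=12: candidate gives 213, actual u_12 = 213 ✓
n=13: candidate gives 693, actual u_13 = 693 ✓
n=14: candidate gives 470, actual u_14 = 470 ✓
n=15: candidate gives 856, actual u_15 = 856 ✓
n=16: candidate gives 777, actual u_16 = 777 ✓
n=17: candidate gives 908, actual u_17 = 908 ✓
n=18: candidate gives 276, actual u_18 = 276 ✓
n=19: candidate gives 605, actual u_19 = 605 ✓
n=20: candidate gives 109, actual u_20 = 109 ✓
n=21: candidate gives 772, actual u_21 = 772 ✓
n=22: candidate gives 402, actual u_22 = 402 ✓
n=23: candidate gives 753, actual u_23 = 753 ✓
n=24: candidate gives 521, actual u_24 = 521 ✓
n=25: candidate gives 553, actual u_25 = 553 ✓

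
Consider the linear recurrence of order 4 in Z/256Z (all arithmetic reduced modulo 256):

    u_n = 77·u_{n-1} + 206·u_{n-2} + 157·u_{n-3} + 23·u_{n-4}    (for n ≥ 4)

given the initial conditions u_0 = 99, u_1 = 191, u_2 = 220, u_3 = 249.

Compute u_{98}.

u_4 = 77·249 + 206·220 + 157·191 + 23·99 = 245
u_5 = 77·245 + 206·249 + 157·220 + 23·191 = 36
u_6 = 77·36 + 206·245 + 157·249 + 23·220 = 115
u_7 = 77·115 + 206·36 + 157·245 + 23·249 = 47
u_8 = 77·47 + 206·115 + 157·36 + 23·245 = 196
u_9 = 77·196 + 206·47 + 157·115 + 23·36 = 137
u_10 = 77·137 + 206·196 + 157·47 + 23·115 = 21
u_11 = 77·21 + 206·137 + 157·196 + 23·47 = 252
u_12 = 77·252 + 206·21 + 157·137 + 23·196 = 83
u_13 = 77·83 + 206·252 + 157·21 + 23·137 = 239
u_14 = 77·239 + 206·83 + 157·252 + 23·21 = 28
u_15 = 77·28 + 206·239 + 157·83 + 23·252 = 73
u_16 = 77·73 + 206·28 + 157·239 + 23·83 = 133
u_17 = 77·133 + 206·73 + 157·28 + 23·239 = 100
u_18 = 77·100 + 206·133 + 157·73 + 23·28 = 99
u_19 = 77·99 + 206·100 + 157·133 + 23·73 = 95
u_20 = 77·95 + 206·99 + 157·100 + 23·133 = 132
u_21 = 77·132 + 206·95 + 157·99 + 23·100 = 217
u_22 = 77·217 + 206·132 + 157·95 + 23·99 = 165
u_23 = 77·165 + 206·217 + 157·132 + 23·95 = 188
u_24 = 77·188 + 206·165 + 157·217 + 23·132 = 67
u_25 = 77·67 + 206·188 + 157·165 + 23·217 = 31
u_26 = 77·31 + 206·67 + 157·188 + 23·165 = 92
u_27 = 77·92 + 206·31 + 157·67 + 23·188 = 153
u_28 = 77·153 + 206·92 + 157·31 + 23·67 = 21
u_29 = 77·21 + 206·153 + 157·92 + 23·31 = 164
u_30 = 77·164 + 206·21 + 157·153 + 23·92 = 83
u_31 = 77·83 + 206·164 + 157·21 + 23·153 = 143
u_32 = 77·143 + 206·83 + 157·164 + 23·21 = 68
u_33 = 77·68 + 206·143 + 157·83 + 23·164 = 41
u_34 = 77·41 + 206·68 + 157·143 + 23·83 = 53
u_35 = 77·53 + 206·41 + 157·68 + 23·143 = 124
u_36 = 77·124 + 206·53 + 157·41 + 23·68 = 51
u_37 = 77·51 + 206·124 + 157·53 + 23·41 = 79
u_38 = 77·79 + 206·51 + 157·124 + 23·53 = 156
u_39 = 77·156 + 206·79 + 157·51 + 23·124 = 233
u_40 = 77·233 + 206·156 + 157·79 + 23·51 = 165
u_41 = 77·165 + 206·233 + 157·156 + 23·79 = 228
u_42 = 77·228 + 206·165 + 157·233 + 23·156 = 67
u_43 = 77·67 + 206·228 + 157·165 + 23·233 = 191
u_44 = 77·191 + 206·67 + 157·228 + 23·165 = 4
u_45 = 77·4 + 206·191 + 157·67 + 23·228 = 121
u_46 = 77·121 + 206·4 + 157·191 + 23·67 = 197
u_47 = 77·197 + 206·121 + 157·4 + 23·191 = 60
u_48 = 77·60 + 206·197 + 157·121 + 23·4 = 35
u_49 = 77·35 + 206·60 + 157·197 + 23·121 = 127
u_50 = 77·127 + 206·35 + 157·60 + 23·197 = 220
u_51 = 77·220 + 206·127 + 157·35 + 23·60 = 57
u_52 = 77·57 + 206·220 + 157·127 + 23·35 = 53
u_53 = 77·53 + 206·57 + 157·220 + 23·127 = 36
u_54 = 77·36 + 206·53 + 157·57 + 23·220 = 51
u_55 = 77·51 + 206·36 + 157·53 + 23·57 = 239
u_56 = 77·239 + 206·51 + 157·36 + 23·53 = 196
u_57 = 77·196 + 206·239 + 157·51 + 23·36 = 201
u_58 = 77·201 + 206·196 + 157·239 + 23·51 = 85
u_59 = 77·85 + 206·201 + 157·196 + 23·239 = 252
u_60 = 77·252 + 206·85 + 157·201 + 23·196 = 19
u_61 = 77·19 + 206·252 + 157·85 + 23·201 = 175
u_62 = 77·175 + 206·19 + 157·252 + 23·85 = 28
u_63 = 77·28 + 206·175 + 157·19 + 23·252 = 137
u_64 = 77·137 + 206·28 + 157·175 + 23·19 = 197
u_65 = 77·197 + 206·137 + 157·28 + 23·175 = 100
u_66 = 77·100 + 206·197 + 157·137 + 23·28 = 35
u_67 = 77·35 + 206·100 + 157·197 + 23·137 = 31
u_68 = 77·31 + 206·35 + 157·100 + 23·197 = 132
u_69 = 77·132 + 206·31 + 157·35 + 23·100 = 25
u_70 = 77·25 + 206·132 + 157·31 + 23·35 = 229
u_71 = 77·229 + 206·25 + 157·132 + 23·31 = 188
u_72 = 77·188 + 206·229 + 157·25 + 23·132 = 3
u_73 = 77·3 + 206·188 + 157·229 + 23·25 = 223
u_74 = 77·223 + 206·3 + 157·188 + 23·229 = 92
u_75 = 77·92 + 206·223 + 157·3 + 23·188 = 217
u_76 = 77·217 + 206·92 + 157·223 + 23·3 = 85
u_77 = 77·85 + 206·217 + 157·92 + 23·223 = 164
u_78 = 77·164 + 206·85 + 157·217 + 23·92 = 19
u_79 = 77·19 + 206·164 + 157·85 + 23·217 = 79
u_80 = 77·79 + 206·19 + 157·164 + 23·85 = 68
u_81 = 77·68 + 206·79 + 157·19 + 23·164 = 105
u_82 = 77·105 + 206·68 + 157·79 + 23·19 = 117
u_83 = 77·117 + 206·105 + 157·68 + 23·79 = 124
u_84 = 77·124 + 206·117 + 157·105 + 23·68 = 243
u_85 = 77·243 + 206·124 + 157·117 + 23·105 = 15
u_86 = 77·15 + 206·243 + 157·124 + 23·117 = 156
u_87 = 77·156 + 206·15 + 157·243 + 23·124 = 41
u_88 = 77·41 + 206·156 + 157·15 + 23·243 = 229
u_89 = 77·229 + 206·41 + 157·156 + 23·15 = 228
u_90 = 77·228 + 206·229 + 157·41 + 23·156 = 3
u_91 = 77·3 + 206·228 + 157·229 + 23·41 = 127
u_92 = 77·127 + 206·3 + 157·228 + 23·229 = 4
u_93 = 77·4 + 206·127 + 157·3 + 23·228 = 185
u_94 = 77·185 + 206·4 + 157·127 + 23·3 = 5
u_95 = 77·5 + 206·185 + 157·4 + 23·127 = 60
u_96 = 77·60 + 206·5 + 157·185 + 23·4 = 227
u_97 = 77·227 + 206·60 + 157·5 + 23·185 = 63
u_98 = 77·63 + 206·227 + 157·60 + 23·5 = 220

220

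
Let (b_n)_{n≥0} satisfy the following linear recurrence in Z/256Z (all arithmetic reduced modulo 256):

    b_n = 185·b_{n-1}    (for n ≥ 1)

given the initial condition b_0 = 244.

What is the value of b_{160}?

b_1 = 185·244 = 84
b_2 = 185·84 = 180
b_3 = 185·180 = 20
b_4 = 185·20 = 116
b_5 = 185·116 = 212
b_6 = 185·212 = 52
b_7 = 185·52 = 148
b_8 = 185·148 = 244
(b_8) = (244) = (b_0), so the sequence has period 8.
160 ≡ 0 (mod 8), hence b_160 = b_0 = 244.

244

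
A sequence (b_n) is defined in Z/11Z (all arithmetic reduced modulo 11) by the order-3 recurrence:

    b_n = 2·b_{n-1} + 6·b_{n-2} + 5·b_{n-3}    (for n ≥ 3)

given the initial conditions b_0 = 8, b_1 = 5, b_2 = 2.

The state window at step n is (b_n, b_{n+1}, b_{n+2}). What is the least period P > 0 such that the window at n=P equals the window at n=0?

40

n=0: window = (8, 5, 2)
n=1: window = (5, 2, 8)
n=2: window = (2, 8, 9)
n=3: window = (8, 9, 10)
n=4: window = (9, 10, 4)
n=5: window = (10, 4, 3)
n=6: window = (4, 3, 3)
n=7: window = (3, 3, 0)
n=8: window = (3, 0, 0)
n=9: window = (0, 0, 4)
n=10: window = (0, 4, 8)
n=11: window = (4, 8, 7)
n=12: window = (8, 7, 5)
n=13: window = (7, 5, 4)
n=14: window = (5, 4, 7)
n=15: window = (4, 7, 8)
n=16: window = (7, 8, 1)
n=17: window = (8, 1, 8)
n=18: window = (1, 8, 7)
n=19: window = (8, 7, 1)
n=20: window = (7, 1, 7)
n=21: window = (1, 7, 0)
n=22: window = (7, 0, 3)
n=23: window = (0, 3, 8)
n=24: window = (3, 8, 1)
n=25: window = (8, 1, 10)
n=26: window = (1, 10, 0)
n=27: window = (10, 0, 10)
n=28: window = (0, 10, 4)
n=29: window = (10, 4, 2)
n=30: window = (4, 2, 1)
n=31: window = (2, 1, 1)
n=32: window = (1, 1, 7)
n=33: window = (1, 7, 3)
n=34: window = (7, 3, 9)
n=35: window = (3, 9, 5)
n=36: window = (9, 5, 2)
n=37: window = (5, 2, 2)
n=38: window = (2, 2, 8)
n=39: window = (2, 8, 5)
n=40: window = (8, 5, 2)
window at n=40 equals window at n=0 → period = 40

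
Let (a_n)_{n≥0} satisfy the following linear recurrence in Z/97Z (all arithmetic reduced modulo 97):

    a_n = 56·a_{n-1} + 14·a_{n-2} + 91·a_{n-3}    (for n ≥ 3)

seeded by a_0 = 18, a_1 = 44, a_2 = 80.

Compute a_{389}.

a_3 = 56·80 + 14·44 + 91·18 = 41
a_4 = 56·41 + 14·80 + 91·44 = 48
a_5 = 56·48 + 14·41 + 91·80 = 66
a_6 = 56·66 + 14·48 + 91·41 = 48
a_7 = 56·48 + 14·66 + 91·48 = 26
a_8 = 56·26 + 14·48 + 91·66 = 83
Continuing the recurrence:
  a_9 = 68;  a_10 = 61;  a_11 = 87;  a_12 = 80;  a_13 = 94;  a_14 = 42
  a_15 = 84;  a_16 = 72;  a_17 = 9;  a_18 = 38;  a_19 = 76;  a_20 = 78
  a_21 = 63;  a_22 = 90;  a_23 = 22;  a_24 = 77;  a_25 = 6;  a_26 = 21
  a_27 = 22;  a_28 = 35;  a_29 = 8;  a_30 = 30;  a_31 = 30;  a_32 = 15
  a_33 = 13;  a_34 = 79;  a_35 = 54;  a_36 = 75;  a_37 = 20;  a_38 = 3
  a_39 = 95;  a_40 = 4;  a_41 = 81;  a_42 = 45;  a_43 = 41;  a_44 = 15
  a_45 = 77;  a_46 = 8;  a_47 = 78;  a_48 = 41;  a_49 = 42;  a_50 = 33
  a_51 = 56;  a_52 = 48;  a_53 = 73;  a_54 = 59;  a_55 = 61;  a_56 = 21
  a_57 = 27;  a_58 = 82;  a_59 = 91;  a_60 = 68;  a_61 = 31;  a_62 = 8
  a_63 = 86;  a_64 = 86;  a_65 = 55;  a_66 = 82;  a_67 = 93;  a_68 = 12
  a_69 = 27;  a_70 = 55;  a_71 = 88;  a_72 = 7;  a_73 = 33;  a_74 = 60
  a_75 = 94;  a_76 = 86;  a_77 = 49;  a_78 = 86;  a_79 = 39;  a_80 = 87
  a_81 = 52;  a_82 = 16;  a_83 = 35;  a_84 = 29;  a_85 = 78;  a_86 = 5
  a_87 = 34;  a_88 = 51;  a_89 = 4;  a_90 = 55;  a_91 = 17;  a_92 = 49
  a_93 = 33;  a_94 = 7;  a_95 = 75;  a_96 = 26;  a_97 = 39;  a_98 = 61
  a_99 = 23;  a_100 = 65;  a_101 = 7;  a_102 = 0;  a_103 = 96;  a_104 = 96
  a_105 = 27;  a_106 = 49;  a_107 = 24;  a_108 = 25;  a_109 = 84;  a_110 = 60
  a_111 = 21;  a_112 = 57;  a_113 = 22;  a_114 = 61;  a_115 = 84;  a_116 = 91
  a_117 = 86;  a_118 = 57;  a_119 = 67;  a_120 = 57;  a_121 = 5;  a_122 = 94
  a_123 = 45;  a_124 = 23;  a_125 = 93;  a_126 = 22;  a_127 = 68;  a_128 = 66
  a_129 = 54;  a_130 = 48;  a_131 = 41;  a_132 = 25;  a_133 = 37;  a_134 = 42
  a_135 = 4;  a_136 = 8;  a_137 = 58;  a_138 = 38;  a_139 = 79;  a_140 = 49
  a_141 = 33;  a_142 = 23;  a_143 = 1;  a_144 = 83;  a_145 = 62;  a_146 = 69
  a_147 = 63;  a_148 = 48;  a_149 = 52;  a_150 = 5;  a_151 = 41;  a_152 = 17
  a_153 = 41;  a_154 = 57;  a_155 = 75;  a_156 = 96;  a_157 = 70;  a_158 = 61
  a_159 = 37;  a_160 = 81;  a_161 = 32;  a_162 = 85;  a_163 = 66;  a_164 = 38
  a_165 = 20;  a_166 = 92;  a_167 = 63;  a_168 = 40;  a_169 = 48;  a_170 = 57
  a_171 = 35;  a_172 = 45;  a_173 = 49;  a_174 = 60;  a_175 = 90;  a_176 = 57
  a_177 = 18;  a_178 = 5;  a_179 = 93;  a_180 = 29;  a_181 = 83;  a_182 = 34
  a_183 = 79;  a_184 = 37;  a_185 = 64;  a_186 = 39;  a_187 = 45;  a_188 = 63
  a_189 = 44;  a_190 = 69;  a_191 = 28;  a_192 = 39;  a_193 = 28;  a_194 = 6
  a_195 = 9;  a_196 = 32;  a_197 = 39;  a_198 = 56;  a_199 = 95;  a_200 = 50
  a_201 = 11;  a_202 = 67;  a_203 = 17;  a_204 = 78;  a_205 = 33;  a_206 = 25
  a_207 = 36;  a_208 = 34;  a_209 = 27;  a_210 = 26;  a_211 = 78;  a_212 = 11
  a_213 = 0;  a_214 = 74;  a_215 = 4;  a_216 = 96;  a_217 = 41;  a_218 = 27
  a_219 = 55;  a_220 = 11;  a_221 = 60;  a_222 = 80;  a_223 = 16;  a_224 = 7
  a_225 = 39;  a_226 = 52;  a_227 = 21;  a_228 = 21;  a_229 = 91;  a_230 = 26
  a_231 = 82;  a_232 = 45;  a_233 = 20;  a_234 = 94;  a_235 = 36;  a_236 = 11
  a_237 = 71;  a_238 = 34;  a_239 = 19;  a_240 = 47;  a_241 = 75;  a_242 = 88
  a_243 = 70;  a_244 = 46;  a_245 = 21;  a_246 = 42;  a_247 = 42;  a_248 = 1
  a_249 = 4;  a_250 = 83;  a_251 = 42;  a_252 = 95;  a_253 = 75;  a_254 = 40
  a_255 = 4;  a_256 = 43;  a_257 = 90;  a_258 = 89;  a_259 = 69;  a_260 = 11
  a_261 = 78;  a_262 = 34;  a_263 = 20;  a_264 = 61;  a_265 = 0;  a_266 = 55
  a_267 = 95;  a_268 = 76;  a_269 = 18;  a_270 = 47;  a_271 = 3;  a_272 = 39
  a_273 = 4;  a_274 = 73;  a_275 = 30;  a_276 = 59;  a_277 = 85;  a_278 = 71
  a_279 = 59;  a_280 = 5;  a_281 = 1;  a_282 = 63;  a_283 = 20;  a_284 = 56
  a_285 = 31;  a_286 = 72;  a_287 = 56;  a_288 = 78;  a_289 = 64;  a_290 = 72
  a_291 = 95;  a_292 = 27;  a_293 = 82;  a_294 = 35;  a_295 = 36;  a_296 = 74
  a_297 = 73;  a_298 = 58;  a_299 = 43;  a_300 = 66;  a_301 = 70;  a_302 = 27
  a_303 = 59;  a_304 = 61;  a_305 = 6;  a_306 = 60;  a_307 = 71;  a_308 = 27
  a_309 = 12;  a_310 = 42;  a_311 = 30;  a_312 = 62;  a_313 = 51;  a_314 = 52
  a_315 = 53;  a_316 = 92;  a_317 = 53;  a_318 = 58;  a_319 = 43;  a_320 = 89
  a_321 = 0;  a_322 = 18;  a_323 = 86;  a_324 = 24;  a_325 = 15;  a_326 = 78
  a_327 = 69;  a_328 = 16;  a_329 = 36;  a_330 = 80;  a_331 = 38;  a_332 = 25
  a_333 = 94;  a_334 = 51;  a_335 = 45;  a_336 = 51;  a_337 = 76;  a_338 = 44
  a_339 = 21;  a_340 = 75;  a_341 = 59;  a_342 = 57;  a_343 = 76;  a_344 = 44
  a_345 = 82;  a_346 = 96;  a_347 = 52;  a_348 = 78;  a_349 = 58;  a_350 = 51
  a_351 = 96;  a_352 = 19;  a_353 = 65;  a_354 = 32;  a_355 = 66;  a_356 = 68
  a_357 = 78;  a_358 = 74;  a_359 = 75;  a_360 = 15;  a_361 = 88;  a_362 = 32
  a_363 = 24;  a_364 = 3;  a_365 = 21;  a_366 = 7;  a_367 = 86;  a_368 = 35
  a_369 = 18;  a_370 = 12;  a_371 = 35;  a_372 = 80;  a_373 = 48;  a_374 = 9
  a_375 = 17;  a_376 = 14;  a_377 = 95;  a_378 = 79;  a_379 = 44;  a_380 = 90
  a_381 = 41;  a_382 = 91;  a_383 = 86;  a_384 = 24;  a_385 = 62;  a_386 = 91
  a_387 = 0
a_388 = 56·0 + 14·91 + 91·62 = 29
a_389 = 56·29 + 14·0 + 91·91 = 11

11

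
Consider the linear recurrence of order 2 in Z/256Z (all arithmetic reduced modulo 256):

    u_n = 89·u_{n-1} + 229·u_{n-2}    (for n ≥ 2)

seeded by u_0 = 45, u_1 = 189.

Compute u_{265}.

109

u_2 = 89·189 + 229·45 = 246
u_3 = 89·246 + 229·189 = 151
u_4 = 89·151 + 229·246 = 141
u_5 = 89·141 + 229·151 = 24
u_6 = 89·24 + 229·141 = 121
u_7 = 89·121 + 229·24 = 137
Continuing the recurrence:
  u_8 = 222;  u_9 = 187;  u_10 = 153;  u_11 = 120;  u_12 = 149;  u_13 = 37
  u_14 = 38;  u_15 = 79;  u_16 = 117;  u_17 = 88;  u_18 = 65;  u_19 = 81
  u_20 = 78;  u_21 = 147;  u_22 = 225;  u_23 = 184;  u_24 = 61;  u_25 = 205
  u_26 = 214;  u_27 = 199;  u_28 = 157;  u_29 = 152;  u_30 = 73;  u_31 = 89
  u_32 = 62;  u_33 = 43;  u_34 = 105;  u_35 = 248;  u_36 = 37;  u_37 = 181
  u_38 = 6;  u_39 = 255;  u_40 = 5;  u_41 = 216;  u_42 = 145;  u_43 = 161
  u_44 = 174;  u_45 = 131;  u_46 = 49;  u_47 = 56;  u_48 = 77;  u_49 = 221
  u_50 = 182;  u_51 = 247;  u_52 = 173;  u_53 = 24;  u_54 = 25;  u_55 = 41
  u_56 = 158;  u_57 = 155;  u_58 = 57;  u_59 = 120;  u_60 = 181;  u_61 = 69
  u_62 = 230;  u_63 = 175;  u_64 = 149;  u_65 = 88;  u_66 = 225;  u_67 = 241
  u_68 = 14;  u_69 = 115;  u_70 = 129;  u_71 = 184;  u_72 = 93;  u_73 = 237
  u_74 = 150;  u_75 = 39;  u_76 = 189;  u_77 = 152;  u_78 = 233;  u_79 = 249
  u_80 = 254;  u_81 = 11;  u_82 = 9;  u_83 = 248;  u_84 = 69;  u_85 = 213
  u_86 = 198;  u_87 = 95;  u_88 = 37;  u_89 = 216;  u_90 = 49;  u_91 = 65
  u_92 = 110;  u_93 = 99;  u_94 = 209;  u_95 = 56;  u_96 = 109;  u_97 = 253
  u_98 = 118;  u_99 = 87;  u_100 = 205;  u_101 = 24;  u_102 = 185;  u_103 = 201
  u_104 = 94;  u_105 = 123;  u_106 = 217;  u_107 = 120;  u_108 = 213;  u_109 = 101
  u_110 = 166;  u_111 = 15;  u_112 = 181;  u_113 = 88;  u_114 = 129;  u_115 = 145
  u_116 = 206;  u_117 = 83;  u_118 = 33;  u_119 = 184;  u_120 = 125;  u_121 = 13
  u_122 = 86;  u_123 = 135;  u_124 = 221;  u_125 = 152;  u_126 = 137;  u_127 = 153
  u_128 = 190;  u_129 = 235;  u_130 = 169;  u_131 = 248;  u_132 = 101;  u_133 = 245
  u_134 = 134;  u_135 = 191;  u_136 = 69;  u_137 = 216;  u_138 = 209;  u_139 = 225
  u_140 = 46;  u_141 = 67;  u_142 = 113;  u_143 = 56;  u_144 = 141;  u_145 = 29
  u_146 = 54;  u_147 = 183;  u_148 = 237;  u_149 = 24;  u_150 = 89;  u_151 = 105
  u_152 = 30;  u_153 = 91;  u_154 = 121;  u_155 = 120;  u_156 = 245;  u_157 = 133
  u_158 = 102;  u_159 = 111;  u_160 = 213;  u_161 = 88;  u_162 = 33;  u_163 = 49
  u_164 = 142;  u_165 = 51;  u_166 = 193;  u_167 = 184;  u_168 = 157;  u_169 = 45
  u_170 = 22;  u_171 = 231;  u_172 = 253;  u_173 = 152;  u_174 = 41;  u_175 = 57
  u_176 = 126;  u_177 = 203;  u_178 = 73;  u_179 = 248;  u_180 = 133;  u_181 = 21
  u_182 = 70;  u_183 = 31;  u_184 = 101;  u_185 = 216;  u_186 = 113;  u_187 = 129
  u_188 = 238;  u_189 = 35;  u_190 = 17;  u_191 = 56;  u_192 = 173;  u_193 = 61
  u_194 = 246;  u_195 = 23;  u_196 = 13;  u_197 = 24;  u_198 = 249;  u_199 = 9
  u_200 = 222;  u_201 = 59;  u_202 = 25;  u_203 = 120;  u_204 = 21;  u_205 = 165
  u_206 = 38;  u_207 = 207;  u_208 = 245;  u_209 = 88;  u_210 = 193;  u_211 = 209
  u_212 = 78;  u_213 = 19;  u_214 = 97;  u_215 = 184;  u_216 = 189;  u_217 = 77
  u_218 = 214;  u_219 = 71;  u_220 = 29;  u_221 = 152;  u_222 = 201;  u_223 = 217
  u_224 = 62;  u_225 = 171;  u_226 = 233;  u_227 = 248;  u_228 = 165;  u_229 = 53
  u_230 = 6;  u_231 = 127;  u_232 = 133;  u_233 = 216;  u_234 = 17;  u_235 = 33
  u_236 = 174;  u_237 = 3;  u_238 = 177;  u_239 = 56;  u_240 = 205;  u_241 = 93
  u_242 = 182;  u_243 = 119;  u_244 = 45;  u_245 = 24;  u_246 = 153;  u_247 = 169
  u_248 = 158;  u_249 = 27;  u_250 = 185;  u_251 = 120;  u_252 = 53;  u_253 = 197
  u_254 = 230;  u_255 = 47;  u_256 = 21;  u_257 = 88;  u_258 = 97;  u_259 = 113
  u_260 = 14;  u_261 = 243;  u_262 = 1;  u_263 = 184
u_264 = 89·184 + 229·1 = 221
u_265 = 89·221 + 229·184 = 109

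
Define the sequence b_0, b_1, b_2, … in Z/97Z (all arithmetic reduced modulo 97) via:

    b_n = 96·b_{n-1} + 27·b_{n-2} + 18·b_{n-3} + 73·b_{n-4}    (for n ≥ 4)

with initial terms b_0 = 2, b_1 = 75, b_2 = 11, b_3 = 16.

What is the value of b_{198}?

29

b_4 = 96·16 + 27·11 + 18·75 + 73·2 = 31
b_5 = 96·31 + 27·16 + 18·11 + 73·75 = 60
b_6 = 96·60 + 27·31 + 18·16 + 73·11 = 25
b_7 = 96·25 + 27·60 + 18·31 + 73·16 = 23
b_8 = 96·23 + 27·25 + 18·60 + 73·31 = 18
b_9 = 96·18 + 27·23 + 18·25 + 73·60 = 1
Continuing the recurrence:
  b_10 = 8;  b_11 = 82;  b_12 = 11;  b_13 = 92;  b_14 = 34;  b_15 = 1
  b_16 = 78;  b_17 = 2;  b_18 = 45;  b_19 = 31;  b_20 = 27;  b_21 = 20
  b_22 = 90;  b_23 = 95;  b_24 = 10;  b_25 = 9;  b_26 = 5;  b_27 = 78
  b_28 = 76;  b_29 = 61;  b_30 = 74;  b_31 = 2;  b_32 = 9;  b_33 = 10
  b_34 = 45;  b_35 = 48;  b_36 = 64;  b_37 = 56;  b_38 = 1;  b_39 = 56
  b_40 = 25;  b_41 = 64;  b_42 = 43;  b_43 = 15;  b_44 = 49;  b_45 = 79
  b_46 = 94;  b_47 = 39;  b_48 = 29;  b_49 = 44;  b_50 = 58;  b_51 = 37
  b_52 = 73;  b_53 = 41;  b_54 = 40;  b_55 = 38;  b_56 = 28;  b_57 = 55
  b_58 = 37;  b_59 = 70;  b_60 = 83;  b_61 = 86;  b_62 = 5;  b_63 = 94
  b_64 = 82;  b_65 = 94;  b_66 = 6;  b_67 = 6;  b_68 = 74;  b_69 = 74
  b_70 = 45;  b_71 = 37;  b_72 = 55;  b_73 = 75;  b_74 = 26;  b_75 = 64
  b_76 = 86;  b_77 = 19;  b_78 = 18;  b_79 = 22;  b_80 = 3;  b_81 = 71
  b_82 = 71;  b_83 = 14;  b_84 = 5;  b_85 = 44;  b_86 = 94;  b_87 = 72
  b_88 = 34;  b_89 = 24;  b_90 = 31;  b_91 = 83;  b_92 = 79;  b_93 = 10
  b_94 = 60;  b_95 = 28;  b_96 = 70;  b_97 = 71;  b_98 = 10;  b_99 = 70
  b_100 = 89;  b_101 = 83;  b_102 = 42;  b_103 = 84;  b_104 = 20;  b_105 = 42
  b_106 = 32;  b_107 = 28;  b_108 = 45;  b_109 = 85;  b_110 = 90;  b_111 = 15
  b_112 = 52;  b_113 = 30;  b_114 = 66;  b_115 = 59;  b_116 = 45;  b_117 = 76
  b_118 = 35;  b_119 = 53;  b_120 = 16;  b_121 = 27;  b_122 = 34;  b_123 = 2
  b_124 = 48;  b_125 = 67;  b_126 = 61;  b_127 = 42;  b_128 = 10;  b_129 = 32
  b_130 = 15;  b_131 = 21;  b_132 = 41;  b_133 = 28;  b_134 = 30;  b_135 = 87
  b_136 = 49;  b_137 = 34;  b_138 = 1;  b_139 = 2;  b_140 = 43;  b_141 = 86
  b_142 = 20;  b_143 = 21;  b_144 = 65;  b_145 = 59;  b_146 = 42;  b_147 = 83
  b_148 = 68;  b_149 = 58;  b_150 = 33;  b_151 = 86;  b_152 = 23;  b_153 = 46
  b_154 = 70;  b_155 = 7;  b_156 = 25;  b_157 = 29;  b_158 = 62;  b_159 = 33
  b_160 = 11;  b_161 = 39;  b_162 = 43;  b_163 = 28;  b_164 = 19;  b_165 = 90
  b_166 = 89;  b_167 = 71;  b_168 = 4;  b_169 = 94;  b_170 = 29;  b_171 = 4
  b_172 = 47;  b_173 = 73;  b_174 = 87;  b_175 = 15;  b_176 = 95;  b_177 = 27
  b_178 = 41;  b_179 = 1;  b_180 = 88;  b_181 = 29;  b_182 = 23;  b_183 = 89
  b_184 = 9;  b_185 = 75;  b_186 = 54;  b_187 = 94;  b_188 = 73;  b_189 = 85
  b_190 = 51;  b_191 = 41;  b_192 = 47;  b_193 = 35;  b_194 = 69;  b_195 = 59
  b_196 = 45
b_197 = 96·45 + 27·59 + 18·69 + 73·35 = 10
b_198 = 96·10 + 27·45 + 18·59 + 73·69 = 29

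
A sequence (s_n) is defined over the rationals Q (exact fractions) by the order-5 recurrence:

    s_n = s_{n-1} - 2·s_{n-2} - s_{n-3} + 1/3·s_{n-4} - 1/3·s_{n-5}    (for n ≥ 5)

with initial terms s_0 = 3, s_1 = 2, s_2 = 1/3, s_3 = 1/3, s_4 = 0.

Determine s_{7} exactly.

s_5 = 1·0 + -2·1/3 + -1·1/3 + 1/3·2 + -1/3·3 = -4/3
s_6 = 1·-4/3 + -2·0 + -1·1/3 + 1/3·1/3 + -1/3·2 = -20/9
s_7 = 1·-20/9 + -2·-4/3 + -1·0 + 1/3·1/3 + -1/3·1/3 = 4/9

4/9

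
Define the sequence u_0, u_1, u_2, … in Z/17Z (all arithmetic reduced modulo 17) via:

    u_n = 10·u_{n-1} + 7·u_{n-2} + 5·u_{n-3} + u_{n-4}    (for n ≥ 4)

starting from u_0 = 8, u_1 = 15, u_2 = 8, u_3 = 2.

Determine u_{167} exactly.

u_4 = 10·2 + 7·8 + 5·15 + 1·8 = 6
u_5 = 10·6 + 7·2 + 5·8 + 1·15 = 10
u_6 = 10·10 + 7·6 + 5·2 + 1·8 = 7
u_7 = 10·7 + 7·10 + 5·6 + 1·2 = 2
u_8 = 10·2 + 7·7 + 5·10 + 1·6 = 6
u_9 = 10·6 + 7·2 + 5·7 + 1·10 = 0
Continuing the recurrence:
  u_10 = 8;  u_11 = 10;  u_12 = 9;  u_13 = 13;  u_14 = 13;  u_15 = 4
  u_16 = 1;  u_17 = 14;  u_18 = 10;  u_19 = 3;  u_20 = 1;  u_21 = 10
  u_22 = 13;  u_23 = 4;  u_24 = 12;  u_25 = 2;  u_26 = 1;  u_27 = 3
  u_28 = 8;  u_29 = 6;  u_30 = 13;  u_31 = 11;  u_32 = 1;  u_33 = 5
  u_34 = 6;  u_35 = 9;  u_36 = 5;  u_37 = 12;  u_38 = 2;  u_39 = 2
  u_40 = 14;  u_41 = 6;  u_42 = 0;  u_43 = 12;  u_44 = 11;  u_45 = 13
  u_46 = 12;  u_47 = 6;  u_48 = 16;  u_49 = 3;  u_50 = 14;  u_51 = 9
  u_52 = 15;  u_53 = 14;  u_54 = 15;  u_55 = 9;  u_56 = 8;  u_57 = 11
  u_58 = 5;  u_59 = 6;  u_60 = 5;  u_61 = 9;  u_62 = 7;  u_63 = 11
  u_64 = 5;  u_65 = 1;  u_66 = 5;  u_67 = 8;  u_68 = 6;  u_69 = 6
  u_70 = 11;  u_71 = 3;  u_72 = 7;  u_73 = 16;  u_74 = 14;  u_75 = 1
  u_76 = 8;  u_77 = 3;  u_78 = 3;  u_79 = 7;  u_80 = 12;  u_81 = 0
  u_82 = 3;  u_83 = 12;  u_84 = 0;  u_85 = 14;  u_86 = 16;  u_87 = 15
  u_88 = 9;  u_89 = 0;  u_90 = 1;  u_91 = 2;  u_92 = 2;  u_93 = 5
  u_94 = 7;  u_95 = 15;  u_96 = 5;  u_97 = 8;  u_98 = 10;  u_99 = 9
  u_100 = 1;  u_101 = 12;  u_102 = 12;  u_103 = 14;  u_104 = 13;  u_105 = 11
  u_106 = 11;  u_107 = 11;  u_108 = 0;  u_109 = 7;  u_110 = 0;  u_111 = 9
  u_112 = 6;  u_113 = 11;  u_114 = 10;  u_115 = 12;  u_116 = 13;  u_117 = 3
  u_118 = 4;  u_119 = 2;  u_120 = 8;  u_121 = 15;  u_122 = 16;  u_123 = 1
  u_124 = 1;  u_125 = 10;  u_126 = 9;  u_127 = 13;  u_128 = 6;  u_129 = 2
  u_130 = 0;  u_131 = 6;  u_132 = 8;  u_133 = 5;  u_134 = 0;  u_135 = 13
  u_136 = 10;  u_137 = 9;  u_138 = 4;  u_139 = 13;  u_140 = 9;  u_141 = 6
  u_142 = 5;  u_143 = 14;  u_144 = 10;  u_145 = 8;  u_146 = 4;  u_147 = 7
  u_148 = 12;  u_149 = 10;  u_150 = 2;  u_151 = 4;  u_152 = 14;  u_153 = 1
  u_154 = 11;  u_155 = 4;  u_156 = 0;  u_157 = 16;  u_158 = 4;  u_159 = 3
  u_160 = 2;  u_161 = 9;  u_162 = 4;  u_163 = 14;  u_164 = 11;  u_165 = 16
u_166 = 10·16 + 7·11 + 5·14 + 1·4 = 5
u_167 = 10·5 + 7·16 + 5·11 + 1·14 = 10

10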